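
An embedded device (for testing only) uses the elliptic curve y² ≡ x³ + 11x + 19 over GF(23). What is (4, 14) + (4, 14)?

(19, 16)

tangent at (4, 14): λ = (3·4² + 11)/(2·14) ≡ 13/5. 5⁻¹ ≡ 14 (mod 23), so λ ≡ 13·14 ≡ 21.
  x = λ² - 4 - 4 = 441 - 8 ≡ 19; y = λ·(4 - 19) - 14 ≡ 16. → (19, 16)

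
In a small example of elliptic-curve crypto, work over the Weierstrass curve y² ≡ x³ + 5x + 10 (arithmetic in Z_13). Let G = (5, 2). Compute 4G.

Repeated addition: build up to 4G.
2G: tangent at (5, 2): λ = (3·5² + 5)/(2·2) ≡ 2/4. 4⁻¹ ≡ 10 (mod 13), so λ ≡ 2·10 ≡ 7.
  x = λ² - 5 - 5 = 49 - 10 ≡ 0; y = λ·(5 - 0) - 2 ≡ 7. → (0, 7)
3G: (0, 7) + (5, 2). λ = (2 - 7)/(5 - 0) ≡ 8/5 mod 13. 5⁻¹ ≡ 8 (mod 13), so λ ≡ 12.
  x = λ² - 0 - 5 = 144 - 5 ≡ 9; y = λ·(0 - 9) - 7 ≡ 2. → (9, 2)
4G: (9, 2) + (5, 2). λ = (2 - 2)/(5 - 9) ≡ 0/9 mod 13. 9⁻¹ ≡ 3 (mod 13), so λ ≡ 0.
  x = λ² - 9 - 5 = 0 - 14 ≡ 12; y = λ·(9 - 12) - 2 ≡ 11. → (12, 11)

(12, 11)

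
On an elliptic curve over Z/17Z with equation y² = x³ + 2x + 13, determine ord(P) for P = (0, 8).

4

2P: tangent at (0, 8): λ = (3·0² + 2)/(2·8) ≡ 2/16. 16⁻¹ ≡ 16 (mod 17) since 16·16 = 256 ≡ 1, so λ ≡ 2·16 ≡ 15.
  x = λ² - 0 - 0 = 225 - 0 ≡ 4; y = λ·(0 - 4) - 8 ≡ 0. → (4, 0)
3P: (4, 0) + (0, 8). λ = (8 - 0)/(0 - 4) ≡ 8/13 mod 17. 13⁻¹ ≡ 4 (mod 17), so λ ≡ 15.
  x = λ² - 4 - 0 = 225 - 4 ≡ 0; y = λ·(4 - 0) - 0 ≡ 9. → (0, 9)
4P: (0, 9) + (0, 8): same x and y₁ ≡ -y₂, so the sum is 𝒪.
4P = 𝒪, so the order is 4.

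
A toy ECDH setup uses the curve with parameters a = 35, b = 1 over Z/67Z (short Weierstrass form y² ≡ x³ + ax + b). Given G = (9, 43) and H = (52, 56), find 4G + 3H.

First 4G:
Double-and-add on 4 = (100)₂. Start with G = (9, 43) for the leading 1-bit.
double: tangent at (9, 43): λ = (3·9² + 35)/(2·43) ≡ 10/19. 19⁻¹ ≡ 60 (mod 67), so λ ≡ 10·60 ≡ 64.
  x = λ² - 9 - 9 = 4096 - 18 ≡ 58; y = λ·(9 - 58) - 43 ≡ 37. → (58, 37)
double: tangent at (58, 37): λ = (3·58² + 35)/(2·37) ≡ 10/7. 7⁻¹ ≡ 48 (mod 67), so λ ≡ 10·48 ≡ 11.
  x = λ² - 58 - 58 = 121 - 116 ≡ 5; y = λ·(58 - 5) - 37 ≡ 10. → (5, 10)
4G = (5, 10).
Next 3H:
Repeated addition: build up to 3H.
2H: tangent at (52, 56): λ = (3·52² + 35)/(2·56) ≡ 40/45. 45⁻¹ ≡ 3 (mod 67), so λ ≡ 40·3 ≡ 53.
  x = λ² - 52 - 52 = 2809 - 104 ≡ 25; y = λ·(52 - 25) - 56 ≡ 35. → (25, 35)
3H: (25, 35) + (52, 56). λ = (56 - 35)/(52 - 25) ≡ 21/27 mod 67. 27⁻¹ ≡ 5 (mod 67) since 27·5 = 135 ≡ 1, so λ ≡ 38.
  x = λ² - 25 - 52 = 1444 - 77 ≡ 27; y = λ·(25 - 27) - 35 ≡ 23. → (27, 23)
3H = (27, 23).
Finally 4G + 3H:
(5, 10) + (27, 23). λ = (23 - 10)/(27 - 5) ≡ 13/22 mod 67. 22⁻¹ ≡ 64 (mod 67) since 22·64 = 1408 ≡ 1, so λ ≡ 28.
  x = λ² - 5 - 27 = 784 - 32 ≡ 15; y = λ·(5 - 15) - 10 ≡ 45. → (15, 45)

(15, 45)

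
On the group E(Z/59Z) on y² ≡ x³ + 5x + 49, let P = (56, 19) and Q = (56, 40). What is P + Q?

The two points share x = 56 and their y-coordinates satisfy 19 + 40 ≡ 0 (mod 59), so they are inverses. Their sum is O.

O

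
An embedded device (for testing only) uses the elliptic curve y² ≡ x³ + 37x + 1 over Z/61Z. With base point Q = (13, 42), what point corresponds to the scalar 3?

Repeated addition: build up to 3Q.
2Q: tangent at (13, 42): λ = (3·13² + 37)/(2·42) ≡ 56/23. 23⁻¹ ≡ 8 (mod 61), so λ ≡ 56·8 ≡ 21.
  x = λ² - 13 - 13 = 441 - 26 ≡ 49; y = λ·(13 - 49) - 42 ≡ 56. → (49, 56)
3Q: (49, 56) + (13, 42). λ = (42 - 56)/(13 - 49) ≡ 47/25 mod 61. 25⁻¹ ≡ 22 (mod 61) since 25·22 = 550 ≡ 1, so λ ≡ 58.
  x = λ² - 49 - 13 = 3364 - 62 ≡ 8; y = λ·(49 - 8) - 56 ≡ 4. → (8, 4)

(8, 4)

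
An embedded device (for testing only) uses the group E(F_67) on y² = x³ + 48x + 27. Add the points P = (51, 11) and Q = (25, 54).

(20, 64)

(51, 11) + (25, 54). λ = (54 - 11)/(25 - 51) ≡ 43/41 mod 67. 41⁻¹ ≡ 18 (mod 67) since 41·18 = 738 ≡ 1, so λ ≡ 37.
  x = λ² - 51 - 25 = 1369 - 76 ≡ 20; y = λ·(51 - 20) - 11 ≡ 64. → (20, 64)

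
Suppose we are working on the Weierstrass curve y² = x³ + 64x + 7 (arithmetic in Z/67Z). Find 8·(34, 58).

Write Q = (34, 58).
Repeated addition: build up to 8Q.
2Q: tangent at (34, 58): λ = (3·34² + 64)/(2·58) ≡ 48/49. 49⁻¹ ≡ 26 (mod 67), so λ ≡ 48·26 ≡ 42.
  x = λ² - 34 - 34 = 1764 - 68 ≡ 21; y = λ·(34 - 21) - 58 ≡ 19. → (21, 19)
3Q: (21, 19) + (34, 58). λ = (58 - 19)/(34 - 21) ≡ 39/13 mod 67. 13⁻¹ ≡ 31 (mod 67), so λ ≡ 3.
  x = λ² - 21 - 34 = 9 - 55 ≡ 21; y = λ·(21 - 21) - 19 ≡ 48. → (21, 48)
4Q: (21, 48) + (34, 58). λ = (58 - 48)/(34 - 21) ≡ 10/13 mod 67. 13⁻¹ ≡ 31 (mod 67) since 13·31 = 403 ≡ 1, so λ ≡ 42.
  x = λ² - 21 - 34 = 1764 - 55 ≡ 34; y = λ·(21 - 34) - 48 ≡ 9. → (34, 9)
5Q: (34, 9) + (34, 58): same x and y₁ ≡ -y₂, so the sum is ∞.
6Q: ∞ + (34, 58) = (34, 58) (identity).
7Q: tangent at (34, 58): λ = (3·34² + 64)/(2·58) ≡ 48/49. 49⁻¹ ≡ 26 (mod 67), so λ ≡ 48·26 ≡ 42.
  x = λ² - 34 - 34 = 1764 - 68 ≡ 21; y = λ·(34 - 21) - 58 ≡ 19. → (21, 19)
8Q: (21, 19) + (34, 58). λ = (58 - 19)/(34 - 21) ≡ 39/13 mod 67. 13⁻¹ ≡ 31 (mod 67) since 13·31 = 403 ≡ 1, so λ ≡ 3.
  x = λ² - 21 - 34 = 9 - 55 ≡ 21; y = λ·(21 - 21) - 19 ≡ 48. → (21, 48)

(21, 48)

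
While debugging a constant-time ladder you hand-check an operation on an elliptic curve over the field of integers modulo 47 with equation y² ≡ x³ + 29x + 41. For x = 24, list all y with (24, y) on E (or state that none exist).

none

x³ + 29x + 41 = 14561 ≡ 38 (mod 47).
38 is a non-residue mod 47; no y exists.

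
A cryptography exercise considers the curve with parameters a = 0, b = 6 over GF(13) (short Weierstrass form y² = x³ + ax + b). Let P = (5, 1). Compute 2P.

(2, 1)

tangent at (5, 1): λ = (3·5² + 0)/(2·1) ≡ 10/2. 2⁻¹ ≡ 7 (mod 13) since 2·7 = 14 ≡ 1, so λ ≡ 10·7 ≡ 5.
  x = λ² - 5 - 5 = 25 - 10 ≡ 2; y = λ·(5 - 2) - 1 ≡ 1. → (2, 1)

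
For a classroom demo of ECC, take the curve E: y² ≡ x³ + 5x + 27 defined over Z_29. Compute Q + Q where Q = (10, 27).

(14, 17)

tangent at (10, 27): λ = (3·10² + 5)/(2·27) ≡ 15/25. 25⁻¹ ≡ 7 (mod 29) since 25·7 = 175 ≡ 1, so λ ≡ 15·7 ≡ 18.
  x = λ² - 10 - 10 = 324 - 20 ≡ 14; y = λ·(10 - 14) - 27 ≡ 17. → (14, 17)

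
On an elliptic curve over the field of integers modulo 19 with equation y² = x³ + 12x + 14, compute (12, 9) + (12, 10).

The two points share x = 12 and their y-coordinates satisfy 9 + 10 ≡ 0 (mod 19), so they are inverses. Their sum is 𝒪.

O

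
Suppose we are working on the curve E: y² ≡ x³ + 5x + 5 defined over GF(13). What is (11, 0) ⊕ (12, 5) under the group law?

(11, 0) + (12, 5). λ = (5 - 0)/(12 - 11) ≡ 5/1 mod 13. 1⁻¹ ≡ 1 (mod 13), so λ ≡ 5.
  x = λ² - 11 - 12 = 25 - 23 ≡ 2; y = λ·(11 - 2) - 0 ≡ 6. → (2, 6)

(2, 6)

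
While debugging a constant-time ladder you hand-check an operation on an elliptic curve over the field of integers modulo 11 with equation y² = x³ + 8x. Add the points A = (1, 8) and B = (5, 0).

(1, 8) + (5, 0). λ = (0 - 8)/(5 - 1) ≡ 3/4 mod 11. 4⁻¹ ≡ 3 (mod 11), so λ ≡ 9.
  x = λ² - 1 - 5 = 81 - 6 ≡ 9; y = λ·(1 - 9) - 8 ≡ 8. → (9, 8)

(9, 8)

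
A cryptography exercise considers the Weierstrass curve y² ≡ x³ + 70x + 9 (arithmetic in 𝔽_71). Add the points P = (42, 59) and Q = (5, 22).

(42, 59) + (5, 22). λ = (22 - 59)/(5 - 42) ≡ 34/34 mod 71. 34⁻¹ ≡ 23 (mod 71), so λ ≡ 1.
  x = λ² - 42 - 5 = 1 - 47 ≡ 25; y = λ·(42 - 25) - 59 ≡ 29. → (25, 29)

(25, 29)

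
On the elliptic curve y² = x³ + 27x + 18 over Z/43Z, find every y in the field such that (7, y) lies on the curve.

x³ + 27x + 18 = 550 ≡ 34 (mod 43).
34 is a non-residue mod 43; no y exists.

none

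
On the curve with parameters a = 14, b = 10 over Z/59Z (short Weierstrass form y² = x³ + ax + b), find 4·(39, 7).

(42, 13)

Write P = (39, 7).
Double-and-add on 4 = (100)₂. Start with P = (39, 7) for the leading 1-bit.
double: tangent at (39, 7): λ = (3·39² + 14)/(2·7) ≡ 34/14. 14⁻¹ ≡ 38 (mod 59), so λ ≡ 34·38 ≡ 53.
  x = λ² - 39 - 39 = 2809 - 78 ≡ 17; y = λ·(39 - 17) - 7 ≡ 38. → (17, 38)
double: tangent at (17, 38): λ = (3·17² + 14)/(2·38) ≡ 55/17. 17⁻¹ ≡ 7 (mod 59) since 17·7 = 119 ≡ 1, so λ ≡ 55·7 ≡ 31.
  x = λ² - 17 - 17 = 961 - 34 ≡ 42; y = λ·(17 - 42) - 38 ≡ 13. → (42, 13)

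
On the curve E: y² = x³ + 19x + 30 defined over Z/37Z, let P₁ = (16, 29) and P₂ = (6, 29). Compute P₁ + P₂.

(16, 29) + (6, 29). λ = (29 - 29)/(6 - 16) ≡ 0/27 mod 37. 27⁻¹ ≡ 11 (mod 37) since 27·11 = 297 ≡ 1, so λ ≡ 0.
  x = λ² - 16 - 6 = 0 - 22 ≡ 15; y = λ·(16 - 15) - 29 ≡ 8. → (15, 8)

(15, 8)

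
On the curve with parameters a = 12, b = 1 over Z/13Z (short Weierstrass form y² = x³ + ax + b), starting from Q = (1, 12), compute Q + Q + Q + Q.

Double-and-add on 4 = (100)₂. Start with Q = (1, 12) for the leading 1-bit.
double: tangent at (1, 12): λ = (3·1² + 12)/(2·12) ≡ 2/11. 11⁻¹ ≡ 6 (mod 13) since 11·6 = 66 ≡ 1, so λ ≡ 2·6 ≡ 12.
  x = λ² - 1 - 1 = 144 - 2 ≡ 12; y = λ·(1 - 12) - 12 ≡ 12. → (12, 12)
double: tangent at (12, 12): λ = (3·12² + 12)/(2·12) ≡ 2/11. 11⁻¹ ≡ 6 (mod 13), so λ ≡ 2·6 ≡ 12.
  x = λ² - 12 - 12 = 144 - 24 ≡ 3; y = λ·(12 - 3) - 12 ≡ 5. → (3, 5)

(3, 5)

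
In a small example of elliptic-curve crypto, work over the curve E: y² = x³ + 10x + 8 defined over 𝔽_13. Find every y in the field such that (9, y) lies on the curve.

none

x³ + 10x + 8 = 827 ≡ 8 (mod 13).
8 is a non-residue mod 13; no y exists.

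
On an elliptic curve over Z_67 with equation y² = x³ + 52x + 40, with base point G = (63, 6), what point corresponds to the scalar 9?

Double-and-add on 9 = (1001)₂. Start with G = (63, 6) for the leading 1-bit.
double: tangent at (63, 6): λ = (3·63² + 52)/(2·6) ≡ 33/12. 12⁻¹ ≡ 28 (mod 67), so λ ≡ 33·28 ≡ 53.
  x = λ² - 63 - 63 = 2809 - 126 ≡ 3; y = λ·(63 - 3) - 6 ≡ 25. → (3, 25)
double: tangent at (3, 25): λ = (3·3² + 52)/(2·25) ≡ 12/50. 50⁻¹ ≡ 63 (mod 67), so λ ≡ 12·63 ≡ 19.
  x = λ² - 3 - 3 = 361 - 6 ≡ 20; y = λ·(3 - 20) - 25 ≡ 54. → (20, 54)
double: tangent at (20, 54): λ = (3·20² + 52)/(2·54) ≡ 46/41. 41⁻¹ ≡ 18 (mod 67), so λ ≡ 46·18 ≡ 24.
  x = λ² - 20 - 20 = 576 - 40 ≡ 0; y = λ·(20 - 0) - 54 ≡ 24. → (0, 24)
add G: (0, 24) + (63, 6). λ = (6 - 24)/(63 - 0) ≡ 49/63 mod 67. 63⁻¹ ≡ 50 (mod 67), so λ ≡ 38.
  x = λ² - 0 - 63 = 1444 - 63 ≡ 41; y = λ·(0 - 41) - 24 ≡ 26. → (41, 26)

(41, 26)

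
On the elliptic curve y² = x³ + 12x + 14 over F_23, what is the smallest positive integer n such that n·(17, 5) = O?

2P: tangent at (17, 5): λ = (3·17² + 12)/(2·5) ≡ 5/10. 10⁻¹ ≡ 7 (mod 23), so λ ≡ 5·7 ≡ 12.
  x = λ² - 17 - 17 = 144 - 34 ≡ 18; y = λ·(17 - 18) - 5 ≡ 6. → (18, 6)
3P: (18, 6) + (17, 5). λ = (5 - 6)/(17 - 18) ≡ 22/22 mod 23. 22⁻¹ ≡ 22 (mod 23) since 22·22 = 484 ≡ 1, so λ ≡ 1.
  x = λ² - 18 - 17 = 1 - 35 ≡ 12; y = λ·(18 - 12) - 6 ≡ 0. → (12, 0)
4P: (12, 0) + (17, 5). λ = (5 - 0)/(17 - 12) ≡ 5/5 mod 23. 5⁻¹ ≡ 14 (mod 23), so λ ≡ 1.
  x = λ² - 12 - 17 = 1 - 29 ≡ 18; y = λ·(12 - 18) - 0 ≡ 17. → (18, 17)
5P: (18, 17) + (17, 5). λ = (5 - 17)/(17 - 18) ≡ 11/22 mod 23. 22⁻¹ ≡ 22 (mod 23), so λ ≡ 12.
  x = λ² - 18 - 17 = 144 - 35 ≡ 17; y = λ·(18 - 17) - 17 ≡ 18. → (17, 18)
6P: (17, 18) + (17, 5): same x and y₁ ≡ -y₂, so the sum is O.
6P = O, so the order is 6.

6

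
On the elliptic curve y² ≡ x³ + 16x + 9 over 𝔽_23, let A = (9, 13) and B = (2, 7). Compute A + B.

(9, 13) + (2, 7). λ = (7 - 13)/(2 - 9) ≡ 17/16 mod 23. 16⁻¹ ≡ 13 (mod 23) since 16·13 = 208 ≡ 1, so λ ≡ 14.
  x = λ² - 9 - 2 = 196 - 11 ≡ 1; y = λ·(9 - 1) - 13 ≡ 7. → (1, 7)

(1, 7)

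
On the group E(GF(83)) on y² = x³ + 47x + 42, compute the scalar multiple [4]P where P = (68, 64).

Double-and-add on 4 = (100)₂. Start with P = (68, 64) for the leading 1-bit.
double: tangent at (68, 64): λ = (3·68² + 47)/(2·64) ≡ 58/45. 45⁻¹ ≡ 24 (mod 83), so λ ≡ 58·24 ≡ 64.
  x = λ² - 68 - 68 = 4096 - 136 ≡ 59; y = λ·(68 - 59) - 64 ≡ 14. → (59, 14)
double: tangent at (59, 14): λ = (3·59² + 47)/(2·14) ≡ 32/28. 28⁻¹ ≡ 3 (mod 83), so λ ≡ 32·3 ≡ 13.
  x = λ² - 59 - 59 = 169 - 118 ≡ 51; y = λ·(59 - 51) - 14 ≡ 7. → (51, 7)

(51, 7)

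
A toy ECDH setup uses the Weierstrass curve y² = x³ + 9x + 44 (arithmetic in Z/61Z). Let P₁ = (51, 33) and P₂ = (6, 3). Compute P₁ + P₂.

(51, 33) + (6, 3). λ = (3 - 33)/(6 - 51) ≡ 31/16 mod 61. 16⁻¹ ≡ 42 (mod 61), so λ ≡ 21.
  x = λ² - 51 - 6 = 441 - 57 ≡ 18; y = λ·(51 - 18) - 33 ≡ 50. → (18, 50)

(18, 50)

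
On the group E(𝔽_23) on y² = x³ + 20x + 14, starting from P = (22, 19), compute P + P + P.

(1, 14)

Repeated addition: build up to 3P.
2P: tangent at (22, 19): λ = (3·22² + 20)/(2·19) ≡ 0/15. 15⁻¹ ≡ 20 (mod 23), so λ ≡ 0·20 ≡ 0.
  x = λ² - 22 - 22 = 0 - 44 ≡ 2; y = λ·(22 - 2) - 19 ≡ 4. → (2, 4)
3P: (2, 4) + (22, 19). λ = (19 - 4)/(22 - 2) ≡ 15/20 mod 23. 20⁻¹ ≡ 15 (mod 23), so λ ≡ 18.
  x = λ² - 2 - 22 = 324 - 24 ≡ 1; y = λ·(2 - 1) - 4 ≡ 14. → (1, 14)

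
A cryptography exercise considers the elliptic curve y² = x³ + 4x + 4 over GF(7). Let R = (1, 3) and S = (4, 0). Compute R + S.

(3, 6)

(1, 3) + (4, 0). λ = (0 - 3)/(4 - 1) ≡ 4/3 mod 7. 3⁻¹ ≡ 5 (mod 7) since 3·5 = 15 ≡ 1, so λ ≡ 6.
  x = λ² - 1 - 4 = 36 - 5 ≡ 3; y = λ·(1 - 3) - 3 ≡ 6. → (3, 6)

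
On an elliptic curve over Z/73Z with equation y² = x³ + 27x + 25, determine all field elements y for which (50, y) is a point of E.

31, 42

x³ + 27x + 25 = 126375 ≡ 12 (mod 73).
Square roots of 12 mod 73: 31 and 42 (since 31² = 961 ≡ 12).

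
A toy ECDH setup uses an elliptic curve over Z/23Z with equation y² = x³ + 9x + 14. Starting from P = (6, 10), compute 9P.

(6, 13)

Repeated addition: build up to 9P.
2P: tangent at (6, 10): λ = (3·6² + 9)/(2·10) ≡ 2/20. 20⁻¹ ≡ 15 (mod 23) since 20·15 = 300 ≡ 1, so λ ≡ 2·15 ≡ 7.
  x = λ² - 6 - 6 = 49 - 12 ≡ 14; y = λ·(6 - 14) - 10 ≡ 3. → (14, 3)
3P: (14, 3) + (6, 10). λ = (10 - 3)/(6 - 14) ≡ 7/15 mod 23. 15⁻¹ ≡ 20 (mod 23), so λ ≡ 2.
  x = λ² - 14 - 6 = 4 - 20 ≡ 7; y = λ·(14 - 7) - 3 ≡ 11. → (7, 11)
4P: (7, 11) + (6, 10). λ = (10 - 11)/(6 - 7) ≡ 22/22 mod 23. 22⁻¹ ≡ 22 (mod 23) since 22·22 = 484 ≡ 1, so λ ≡ 1.
  x = λ² - 7 - 6 = 1 - 13 ≡ 11; y = λ·(7 - 11) - 11 ≡ 8. → (11, 8)
5P: (11, 8) + (6, 10). λ = (10 - 8)/(6 - 11) ≡ 2/18 mod 23. 18⁻¹ ≡ 9 (mod 23) since 18·9 = 162 ≡ 1, so λ ≡ 18.
  x = λ² - 11 - 6 = 324 - 17 ≡ 8; y = λ·(11 - 8) - 8 ≡ 0. → (8, 0)
6P: (8, 0) + (6, 10). λ = (10 - 0)/(6 - 8) ≡ 10/21 mod 23. 21⁻¹ ≡ 11 (mod 23), so λ ≡ 18.
  x = λ² - 8 - 6 = 324 - 14 ≡ 11; y = λ·(8 - 11) - 0 ≡ 15. → (11, 15)
7P: (11, 15) + (6, 10). λ = (10 - 15)/(6 - 11) ≡ 18/18 mod 23. 18⁻¹ ≡ 9 (mod 23), so λ ≡ 1.
  x = λ² - 11 - 6 = 1 - 17 ≡ 7; y = λ·(11 - 7) - 15 ≡ 12. → (7, 12)
8P: (7, 12) + (6, 10). λ = (10 - 12)/(6 - 7) ≡ 21/22 mod 23. 22⁻¹ ≡ 22 (mod 23) since 22·22 = 484 ≡ 1, so λ ≡ 2.
  x = λ² - 7 - 6 = 4 - 13 ≡ 14; y = λ·(7 - 14) - 12 ≡ 20. → (14, 20)
9P: (14, 20) + (6, 10). λ = (10 - 20)/(6 - 14) ≡ 13/15 mod 23. 15⁻¹ ≡ 20 (mod 23), so λ ≡ 7.
  x = λ² - 14 - 6 = 49 - 20 ≡ 6; y = λ·(14 - 6) - 20 ≡ 13. → (6, 13)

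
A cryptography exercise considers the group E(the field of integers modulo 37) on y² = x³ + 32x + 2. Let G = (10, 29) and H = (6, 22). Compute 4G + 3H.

First 4G:
Repeated addition: build up to 4G.
2G: tangent at (10, 29): λ = (3·10² + 32)/(2·29) ≡ 36/21. 21⁻¹ ≡ 30 (mod 37) since 21·30 = 630 ≡ 1, so λ ≡ 36·30 ≡ 7.
  x = λ² - 10 - 10 = 49 - 20 ≡ 29; y = λ·(10 - 29) - 29 ≡ 23. → (29, 23)
3G: (29, 23) + (10, 29). λ = (29 - 23)/(10 - 29) ≡ 6/18 mod 37. 18⁻¹ ≡ 35 (mod 37), so λ ≡ 25.
  x = λ² - 29 - 10 = 625 - 39 ≡ 31; y = λ·(29 - 31) - 23 ≡ 1. → (31, 1)
4G: (31, 1) + (10, 29). λ = (29 - 1)/(10 - 31) ≡ 28/16 mod 37. 16⁻¹ ≡ 7 (mod 37), so λ ≡ 11.
  x = λ² - 31 - 10 = 121 - 41 ≡ 6; y = λ·(31 - 6) - 1 ≡ 15. → (6, 15)
4G = (6, 15).
Next 3H:
Repeated addition: build up to 3H.
2H: tangent at (6, 22): λ = (3·6² + 32)/(2·22) ≡ 29/7. 7⁻¹ ≡ 16 (mod 37), so λ ≡ 29·16 ≡ 20.
  x = λ² - 6 - 6 = 400 - 12 ≡ 18; y = λ·(6 - 18) - 22 ≡ 34. → (18, 34)
3H: (18, 34) + (6, 22). λ = (22 - 34)/(6 - 18) ≡ 25/25 mod 37. 25⁻¹ ≡ 3 (mod 37), so λ ≡ 1.
  x = λ² - 18 - 6 = 1 - 24 ≡ 14; y = λ·(18 - 14) - 34 ≡ 7. → (14, 7)
3H = (14, 7).
Finally 4G + 3H:
(6, 15) + (14, 7). λ = (7 - 15)/(14 - 6) ≡ 29/8 mod 37. 8⁻¹ ≡ 14 (mod 37), so λ ≡ 36.
  x = λ² - 6 - 14 = 1296 - 20 ≡ 18; y = λ·(6 - 18) - 15 ≡ 34. → (18, 34)

(18, 34)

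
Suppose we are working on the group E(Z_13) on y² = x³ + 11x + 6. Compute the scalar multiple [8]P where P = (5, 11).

(4, 7)

Double-and-add on 8 = (1000)₂. Start with P = (5, 11) for the leading 1-bit.
double: tangent at (5, 11): λ = (3·5² + 11)/(2·11) ≡ 8/9. 9⁻¹ ≡ 3 (mod 13) since 9·3 = 27 ≡ 1, so λ ≡ 8·3 ≡ 11.
  x = λ² - 5 - 5 = 121 - 10 ≡ 7; y = λ·(5 - 7) - 11 ≡ 6. → (7, 6)
double: tangent at (7, 6): λ = (3·7² + 11)/(2·6) ≡ 2/12. 12⁻¹ ≡ 12 (mod 13), so λ ≡ 2·12 ≡ 11.
  x = λ² - 7 - 7 = 121 - 14 ≡ 3; y = λ·(7 - 3) - 6 ≡ 12. → (3, 12)
double: tangent at (3, 12): λ = (3·3² + 11)/(2·12) ≡ 12/11. 11⁻¹ ≡ 6 (mod 13), so λ ≡ 12·6 ≡ 7.
  x = λ² - 3 - 3 = 49 - 6 ≡ 4; y = λ·(3 - 4) - 12 ≡ 7. → (4, 7)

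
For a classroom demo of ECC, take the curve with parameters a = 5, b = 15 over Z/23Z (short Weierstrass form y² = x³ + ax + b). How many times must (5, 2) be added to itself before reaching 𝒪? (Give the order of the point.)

2P: tangent at (5, 2): λ = (3·5² + 5)/(2·2) ≡ 11/4. 4⁻¹ ≡ 6 (mod 23) since 4·6 = 24 ≡ 1, so λ ≡ 11·6 ≡ 20.
  x = λ² - 5 - 5 = 400 - 10 ≡ 22; y = λ·(5 - 22) - 2 ≡ 3. → (22, 3)
3P: (22, 3) + (5, 2). λ = (2 - 3)/(5 - 22) ≡ 22/6 mod 23. 6⁻¹ ≡ 4 (mod 23) since 6·4 = 24 ≡ 1, so λ ≡ 19.
  x = λ² - 22 - 5 = 361 - 27 ≡ 12; y = λ·(22 - 12) - 3 ≡ 3. → (12, 3)
4P: (12, 3) + (5, 2). λ = (2 - 3)/(5 - 12) ≡ 22/16 mod 23. 16⁻¹ ≡ 13 (mod 23) since 16·13 = 208 ≡ 1, so λ ≡ 10.
  x = λ² - 12 - 5 = 100 - 17 ≡ 14; y = λ·(12 - 14) - 3 ≡ 0. → (14, 0)
5P: (14, 0) + (5, 2). λ = (2 - 0)/(5 - 14) ≡ 2/14 mod 23. 14⁻¹ ≡ 5 (mod 23) since 14·5 = 70 ≡ 1, so λ ≡ 10.
  x = λ² - 14 - 5 = 100 - 19 ≡ 12; y = λ·(14 - 12) - 0 ≡ 20. → (12, 20)
6P: (12, 20) + (5, 2). λ = (2 - 20)/(5 - 12) ≡ 5/16 mod 23. 16⁻¹ ≡ 13 (mod 23), so λ ≡ 19.
  x = λ² - 12 - 5 = 361 - 17 ≡ 22; y = λ·(12 - 22) - 20 ≡ 20. → (22, 20)
7P: (22, 20) + (5, 2). λ = (2 - 20)/(5 - 22) ≡ 5/6 mod 23. 6⁻¹ ≡ 4 (mod 23), so λ ≡ 20.
  x = λ² - 22 - 5 = 400 - 27 ≡ 5; y = λ·(22 - 5) - 20 ≡ 21. → (5, 21)
8P: (5, 21) + (5, 2): same x and y₁ ≡ -y₂, so the sum is 𝒪.
8P = 𝒪, so the order is 8.

8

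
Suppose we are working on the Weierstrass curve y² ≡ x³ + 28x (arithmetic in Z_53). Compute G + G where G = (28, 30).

tangent at (28, 30): λ = (3·28² + 28)/(2·30) ≡ 48/7. 7⁻¹ ≡ 38 (mod 53), so λ ≡ 48·38 ≡ 22.
  x = λ² - 28 - 28 = 484 - 56 ≡ 4; y = λ·(28 - 4) - 30 ≡ 21. → (4, 21)

(4, 21)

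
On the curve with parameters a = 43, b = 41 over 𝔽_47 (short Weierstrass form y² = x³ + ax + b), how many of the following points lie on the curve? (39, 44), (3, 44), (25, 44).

(39, 44): 44² ≡ 9, rhs ≡ 31 → off.
(3, 44): 44² ≡ 9, rhs ≡ 9 → on.
(25, 44): 44² ≡ 9, rhs ≡ 9 → on.

2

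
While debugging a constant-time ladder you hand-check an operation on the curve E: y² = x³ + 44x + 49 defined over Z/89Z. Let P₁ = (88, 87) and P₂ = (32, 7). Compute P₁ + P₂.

(88, 87) + (32, 7). λ = (7 - 87)/(32 - 88) ≡ 9/33 mod 89. 33⁻¹ ≡ 27 (mod 89), so λ ≡ 65.
  x = λ² - 88 - 32 = 4225 - 120 ≡ 11; y = λ·(88 - 11) - 87 ≡ 23. → (11, 23)

(11, 23)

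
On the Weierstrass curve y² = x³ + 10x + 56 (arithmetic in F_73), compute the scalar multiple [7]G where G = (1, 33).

Double-and-add on 7 = (111)₂. Start with G = (1, 33) for the leading 1-bit.
double: tangent at (1, 33): λ = (3·1² + 10)/(2·33) ≡ 13/66. 66⁻¹ ≡ 52 (mod 73) since 66·52 = 3432 ≡ 1, so λ ≡ 13·52 ≡ 19.
  x = λ² - 1 - 1 = 361 - 2 ≡ 67; y = λ·(1 - 67) - 33 ≡ 27. → (67, 27)
add G: (67, 27) + (1, 33). λ = (33 - 27)/(1 - 67) ≡ 6/7 mod 73. 7⁻¹ ≡ 21 (mod 73), so λ ≡ 53.
  x = λ² - 67 - 1 = 2809 - 68 ≡ 40; y = λ·(67 - 40) - 27 ≡ 17. → (40, 17)
double: tangent at (40, 17): λ = (3·40² + 10)/(2·17) ≡ 65/34. 34⁻¹ ≡ 58 (mod 73), so λ ≡ 65·58 ≡ 47.
  x = λ² - 40 - 40 = 2209 - 80 ≡ 12; y = λ·(40 - 12) - 17 ≡ 58. → (12, 58)
add G: (12, 58) + (1, 33). λ = (33 - 58)/(1 - 12) ≡ 48/62 mod 73. 62⁻¹ ≡ 53 (mod 73), so λ ≡ 62.
  x = λ² - 12 - 1 = 3844 - 13 ≡ 35; y = λ·(12 - 35) - 58 ≡ 49. → (35, 49)

(35, 49)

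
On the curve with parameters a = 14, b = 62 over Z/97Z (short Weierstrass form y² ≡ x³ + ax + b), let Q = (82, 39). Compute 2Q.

(73, 89)

tangent at (82, 39): λ = (3·82² + 14)/(2·39) ≡ 10/78. 78⁻¹ ≡ 51 (mod 97) since 78·51 = 3978 ≡ 1, so λ ≡ 10·51 ≡ 25.
  x = λ² - 82 - 82 = 625 - 164 ≡ 73; y = λ·(82 - 73) - 39 ≡ 89. → (73, 89)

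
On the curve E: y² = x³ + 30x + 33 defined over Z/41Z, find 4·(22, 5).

(10, 29)

Write G = (22, 5).
Repeated addition: build up to 4G.
2G: tangent at (22, 5): λ = (3·22² + 30)/(2·5) ≡ 6/10. 10⁻¹ ≡ 37 (mod 41) since 10·37 = 370 ≡ 1, so λ ≡ 6·37 ≡ 17.
  x = λ² - 22 - 22 = 289 - 44 ≡ 40; y = λ·(22 - 40) - 5 ≡ 17. → (40, 17)
3G: (40, 17) + (22, 5). λ = (5 - 17)/(22 - 40) ≡ 29/23 mod 41. 23⁻¹ ≡ 25 (mod 41), so λ ≡ 28.
  x = λ² - 40 - 22 = 784 - 62 ≡ 25; y = λ·(40 - 25) - 17 ≡ 34. → (25, 34)
4G: (25, 34) + (22, 5). λ = (5 - 34)/(22 - 25) ≡ 12/38 mod 41. 38⁻¹ ≡ 27 (mod 41) since 38·27 = 1026 ≡ 1, so λ ≡ 37.
  x = λ² - 25 - 22 = 1369 - 47 ≡ 10; y = λ·(25 - 10) - 34 ≡ 29. → (10, 29)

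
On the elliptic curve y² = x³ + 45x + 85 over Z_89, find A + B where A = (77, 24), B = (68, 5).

(88, 22)

(77, 24) + (68, 5). λ = (5 - 24)/(68 - 77) ≡ 70/80 mod 89. 80⁻¹ ≡ 79 (mod 89), so λ ≡ 12.
  x = λ² - 77 - 68 = 144 - 145 ≡ 88; y = λ·(77 - 88) - 24 ≡ 22. → (88, 22)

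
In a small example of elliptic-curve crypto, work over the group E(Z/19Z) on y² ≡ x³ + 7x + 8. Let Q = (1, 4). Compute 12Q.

Double-and-add on 12 = (1100)₂. Start with Q = (1, 4) for the leading 1-bit.
double: tangent at (1, 4): λ = (3·1² + 7)/(2·4) ≡ 10/8. 8⁻¹ ≡ 12 (mod 19), so λ ≡ 10·12 ≡ 6.
  x = λ² - 1 - 1 = 36 - 2 ≡ 15; y = λ·(1 - 15) - 4 ≡ 7. → (15, 7)
add Q: (15, 7) + (1, 4). λ = (4 - 7)/(1 - 15) ≡ 16/5 mod 19. 5⁻¹ ≡ 4 (mod 19), so λ ≡ 7.
  x = λ² - 15 - 1 = 49 - 16 ≡ 14; y = λ·(15 - 14) - 7 ≡ 0. → (14, 0)
double: (14, 0) + (14, 0): same x and y₁ ≡ -y₂, so the sum is ∞.
double: ∞ + ∞ = ∞ (identity).

O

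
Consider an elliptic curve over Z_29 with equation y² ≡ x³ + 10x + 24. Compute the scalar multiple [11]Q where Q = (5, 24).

Repeated addition: build up to 11Q.
2Q: tangent at (5, 24): λ = (3·5² + 10)/(2·24) ≡ 27/19. 19⁻¹ ≡ 26 (mod 29), so λ ≡ 27·26 ≡ 6.
  x = λ² - 5 - 5 = 36 - 10 ≡ 26; y = λ·(5 - 26) - 24 ≡ 24. → (26, 24)
3Q: (26, 24) + (5, 24). λ = (24 - 24)/(5 - 26) ≡ 0/8 mod 29. 8⁻¹ ≡ 11 (mod 29), so λ ≡ 0.
  x = λ² - 26 - 5 = 0 - 31 ≡ 27; y = λ·(26 - 27) - 24 ≡ 5. → (27, 5)
4Q: (27, 5) + (5, 24). λ = (24 - 5)/(5 - 27) ≡ 19/7 mod 29. 7⁻¹ ≡ 25 (mod 29), so λ ≡ 11.
  x = λ² - 27 - 5 = 121 - 32 ≡ 2; y = λ·(27 - 2) - 5 ≡ 9. → (2, 9)
5Q: (2, 9) + (5, 24). λ = (24 - 9)/(5 - 2) ≡ 15/3 mod 29. 3⁻¹ ≡ 10 (mod 29), so λ ≡ 5.
  x = λ² - 2 - 5 = 25 - 7 ≡ 18; y = λ·(2 - 18) - 9 ≡ 27. → (18, 27)
6Q: (18, 27) + (5, 24). λ = (24 - 27)/(5 - 18) ≡ 26/16 mod 29. 16⁻¹ ≡ 20 (mod 29), so λ ≡ 27.
  x = λ² - 18 - 5 = 729 - 23 ≡ 10; y = λ·(18 - 10) - 27 ≡ 15. → (10, 15)
7Q: (10, 15) + (5, 24). λ = (24 - 15)/(5 - 10) ≡ 9/24 mod 29. 24⁻¹ ≡ 23 (mod 29), so λ ≡ 4.
  x = λ² - 10 - 5 = 16 - 15 ≡ 1; y = λ·(10 - 1) - 15 ≡ 21. → (1, 21)
8Q: (1, 21) + (5, 24). λ = (24 - 21)/(5 - 1) ≡ 3/4 mod 29. 4⁻¹ ≡ 22 (mod 29), so λ ≡ 8.
  x = λ² - 1 - 5 = 64 - 6 ≡ 0; y = λ·(1 - 0) - 21 ≡ 16. → (0, 16)
9Q: (0, 16) + (5, 24). λ = (24 - 16)/(5 - 0) ≡ 8/5 mod 29. 5⁻¹ ≡ 6 (mod 29), so λ ≡ 19.
  x = λ² - 0 - 5 = 361 - 5 ≡ 8; y = λ·(0 - 8) - 16 ≡ 6. → (8, 6)
10Q: (8, 6) + (5, 24). λ = (24 - 6)/(5 - 8) ≡ 18/26 mod 29. 26⁻¹ ≡ 19 (mod 29), so λ ≡ 23.
  x = λ² - 8 - 5 = 529 - 13 ≡ 23; y = λ·(8 - 23) - 6 ≡ 26. → (23, 26)
11Q: (23, 26) + (5, 24). λ = (24 - 26)/(5 - 23) ≡ 27/11 mod 29. 11⁻¹ ≡ 8 (mod 29) since 11·8 = 88 ≡ 1, so λ ≡ 13.
  x = λ² - 23 - 5 = 169 - 28 ≡ 25; y = λ·(23 - 25) - 26 ≡ 6. → (25, 6)

(25, 6)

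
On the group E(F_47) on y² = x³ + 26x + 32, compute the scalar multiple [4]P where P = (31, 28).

(32, 36)

Repeated addition: build up to 4P.
2P: tangent at (31, 28): λ = (3·31² + 26)/(2·28) ≡ 42/9. 9⁻¹ ≡ 21 (mod 47) since 9·21 = 189 ≡ 1, so λ ≡ 42·21 ≡ 36.
  x = λ² - 31 - 31 = 1296 - 62 ≡ 12; y = λ·(31 - 12) - 28 ≡ 45. → (12, 45)
3P: (12, 45) + (31, 28). λ = (28 - 45)/(31 - 12) ≡ 30/19 mod 47. 19⁻¹ ≡ 5 (mod 47) since 19·5 = 95 ≡ 1, so λ ≡ 9.
  x = λ² - 12 - 31 = 81 - 43 ≡ 38; y = λ·(12 - 38) - 45 ≡ 3. → (38, 3)
4P: (38, 3) + (31, 28). λ = (28 - 3)/(31 - 38) ≡ 25/40 mod 47. 40⁻¹ ≡ 20 (mod 47), so λ ≡ 30.
  x = λ² - 38 - 31 = 900 - 69 ≡ 32; y = λ·(38 - 32) - 3 ≡ 36. → (32, 36)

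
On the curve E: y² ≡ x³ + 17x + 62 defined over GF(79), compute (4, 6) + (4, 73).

The two points share x = 4 and their y-coordinates satisfy 6 + 73 ≡ 0 (mod 79), so they are inverses. Their sum is the point at infinity.

O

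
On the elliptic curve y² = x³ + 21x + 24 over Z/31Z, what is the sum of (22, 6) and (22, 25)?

The two points share x = 22 and their y-coordinates satisfy 6 + 25 ≡ 0 (mod 31), so they are inverses. Their sum is 𝒪.

O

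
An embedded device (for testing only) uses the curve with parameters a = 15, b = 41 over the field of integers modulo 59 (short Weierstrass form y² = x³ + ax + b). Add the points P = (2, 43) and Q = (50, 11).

(2, 43) + (50, 11). λ = (11 - 43)/(50 - 2) ≡ 27/48 mod 59. 48⁻¹ ≡ 16 (mod 59), so λ ≡ 19.
  x = λ² - 2 - 50 = 361 - 52 ≡ 14; y = λ·(2 - 14) - 43 ≡ 24. → (14, 24)

(14, 24)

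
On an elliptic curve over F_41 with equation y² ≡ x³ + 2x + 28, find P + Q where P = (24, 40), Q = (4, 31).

(24, 40) + (4, 31). λ = (31 - 40)/(4 - 24) ≡ 32/21 mod 41. 21⁻¹ ≡ 2 (mod 41), so λ ≡ 23.
  x = λ² - 24 - 4 = 529 - 28 ≡ 9; y = λ·(24 - 9) - 40 ≡ 18. → (9, 18)

(9, 18)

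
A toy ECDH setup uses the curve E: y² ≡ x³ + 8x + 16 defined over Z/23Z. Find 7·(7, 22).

(1, 18)

Write G = (7, 22).
Repeated addition: build up to 7G.
2G: tangent at (7, 22): λ = (3·7² + 8)/(2·22) ≡ 17/21. 21⁻¹ ≡ 11 (mod 23), so λ ≡ 17·11 ≡ 3.
  x = λ² - 7 - 7 = 9 - 14 ≡ 18; y = λ·(7 - 18) - 22 ≡ 14. → (18, 14)
3G: (18, 14) + (7, 22). λ = (22 - 14)/(7 - 18) ≡ 8/12 mod 23. 12⁻¹ ≡ 2 (mod 23), so λ ≡ 16.
  x = λ² - 18 - 7 = 256 - 25 ≡ 1; y = λ·(18 - 1) - 14 ≡ 5. → (1, 5)
4G: (1, 5) + (7, 22). λ = (22 - 5)/(7 - 1) ≡ 17/6 mod 23. 6⁻¹ ≡ 4 (mod 23), so λ ≡ 22.
  x = λ² - 1 - 7 = 484 - 8 ≡ 16; y = λ·(1 - 16) - 5 ≡ 10. → (16, 10)
5G: (16, 10) + (7, 22). λ = (22 - 10)/(7 - 16) ≡ 12/14 mod 23. 14⁻¹ ≡ 5 (mod 23) since 14·5 = 70 ≡ 1, so λ ≡ 14.
  x = λ² - 16 - 7 = 196 - 23 ≡ 12; y = λ·(16 - 12) - 10 ≡ 0. → (12, 0)
6G: (12, 0) + (7, 22). λ = (22 - 0)/(7 - 12) ≡ 22/18 mod 23. 18⁻¹ ≡ 9 (mod 23), so λ ≡ 14.
  x = λ² - 12 - 7 = 196 - 19 ≡ 16; y = λ·(12 - 16) - 0 ≡ 13. → (16, 13)
7G: (16, 13) + (7, 22). λ = (22 - 13)/(7 - 16) ≡ 9/14 mod 23. 14⁻¹ ≡ 5 (mod 23), so λ ≡ 22.
  x = λ² - 16 - 7 = 484 - 23 ≡ 1; y = λ·(16 - 1) - 13 ≡ 18. → (1, 18)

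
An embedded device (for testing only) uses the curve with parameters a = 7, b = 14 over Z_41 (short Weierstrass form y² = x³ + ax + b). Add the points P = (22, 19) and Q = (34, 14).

(22, 19) + (34, 14). λ = (14 - 19)/(34 - 22) ≡ 36/12 mod 41. 12⁻¹ ≡ 24 (mod 41), so λ ≡ 3.
  x = λ² - 22 - 34 = 9 - 56 ≡ 35; y = λ·(22 - 35) - 19 ≡ 24. → (35, 24)

(35, 24)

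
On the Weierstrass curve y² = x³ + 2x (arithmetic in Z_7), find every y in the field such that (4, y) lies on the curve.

3, 4

x³ + 2x + 0 = 72 ≡ 2 (mod 7).
Square roots of 2 mod 7: 3 and 4 (since 3² = 9 ≡ 2).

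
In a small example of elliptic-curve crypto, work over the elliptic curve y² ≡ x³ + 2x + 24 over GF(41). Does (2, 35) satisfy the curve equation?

y² = 35² ≡ 36; x³ + 2x + 24 = 36 ≡ 36 (mod 41). 36 = 36.

yes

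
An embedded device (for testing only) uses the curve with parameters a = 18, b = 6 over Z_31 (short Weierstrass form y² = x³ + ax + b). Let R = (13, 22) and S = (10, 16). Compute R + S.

(12, 11)

(13, 22) + (10, 16). λ = (16 - 22)/(10 - 13) ≡ 25/28 mod 31. 28⁻¹ ≡ 10 (mod 31) since 28·10 = 280 ≡ 1, so λ ≡ 2.
  x = λ² - 13 - 10 = 4 - 23 ≡ 12; y = λ·(13 - 12) - 22 ≡ 11. → (12, 11)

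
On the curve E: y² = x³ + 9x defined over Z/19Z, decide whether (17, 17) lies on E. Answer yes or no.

y² = 17² ≡ 4; x³ + 9x + 0 = 5066 ≡ 12 (mod 19). 4 ≠ 12.

no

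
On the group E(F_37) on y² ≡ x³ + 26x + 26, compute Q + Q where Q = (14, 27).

(35, 22)

tangent at (14, 27): λ = (3·14² + 26)/(2·27) ≡ 22/17. 17⁻¹ ≡ 24 (mod 37) since 17·24 = 408 ≡ 1, so λ ≡ 22·24 ≡ 10.
  x = λ² - 14 - 14 = 100 - 28 ≡ 35; y = λ·(14 - 35) - 27 ≡ 22. → (35, 22)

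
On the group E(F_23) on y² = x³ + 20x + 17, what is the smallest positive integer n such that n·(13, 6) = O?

3

2P: tangent at (13, 6): λ = (3·13² + 20)/(2·6) ≡ 21/12. 12⁻¹ ≡ 2 (mod 23) since 12·2 = 24 ≡ 1, so λ ≡ 21·2 ≡ 19.
  x = λ² - 13 - 13 = 361 - 26 ≡ 13; y = λ·(13 - 13) - 6 ≡ 17. → (13, 17)
3P: (13, 17) + (13, 6): same x and y₁ ≡ -y₂, so the sum is O.
3P = O, so the order is 3.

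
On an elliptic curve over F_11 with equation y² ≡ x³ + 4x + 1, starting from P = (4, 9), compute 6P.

(5, 5)

Repeated addition: build up to 6P.
2P: tangent at (4, 9): λ = (3·4² + 4)/(2·9) ≡ 8/7. 7⁻¹ ≡ 8 (mod 11), so λ ≡ 8·8 ≡ 9.
  x = λ² - 4 - 4 = 81 - 8 ≡ 7; y = λ·(4 - 7) - 9 ≡ 8. → (7, 8)
3P: (7, 8) + (4, 9). λ = (9 - 8)/(4 - 7) ≡ 1/8 mod 11. 8⁻¹ ≡ 7 (mod 11) since 8·7 = 56 ≡ 1, so λ ≡ 7.
  x = λ² - 7 - 4 = 49 - 11 ≡ 5; y = λ·(7 - 5) - 8 ≡ 6. → (5, 6)
4P: (5, 6) + (4, 9). λ = (9 - 6)/(4 - 5) ≡ 3/10 mod 11. 10⁻¹ ≡ 10 (mod 11), so λ ≡ 8.
  x = λ² - 5 - 4 = 64 - 9 ≡ 0; y = λ·(5 - 0) - 6 ≡ 1. → (0, 1)
5P: (0, 1) + (4, 9). λ = (9 - 1)/(4 - 0) ≡ 8/4 mod 11. 4⁻¹ ≡ 3 (mod 11), so λ ≡ 2.
  x = λ² - 0 - 4 = 4 - 4 ≡ 0; y = λ·(0 - 0) - 1 ≡ 10. → (0, 10)
6P: (0, 10) + (4, 9). λ = (9 - 10)/(4 - 0) ≡ 10/4 mod 11. 4⁻¹ ≡ 3 (mod 11) since 4·3 = 12 ≡ 1, so λ ≡ 8.
  x = λ² - 0 - 4 = 64 - 4 ≡ 5; y = λ·(0 - 5) - 10 ≡ 5. → (5, 5)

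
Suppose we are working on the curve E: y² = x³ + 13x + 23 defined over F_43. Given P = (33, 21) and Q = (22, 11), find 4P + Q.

(21, 22)

First 4P:
Double-and-add on 4 = (100)₂. Start with P = (33, 21) for the leading 1-bit.
double: tangent at (33, 21): λ = (3·33² + 13)/(2·21) ≡ 12/42. 42⁻¹ ≡ 42 (mod 43) since 42·42 = 1764 ≡ 1, so λ ≡ 12·42 ≡ 31.
  x = λ² - 33 - 33 = 961 - 66 ≡ 35; y = λ·(33 - 35) - 21 ≡ 3. → (35, 3)
double: tangent at (35, 3): λ = (3·35² + 13)/(2·3) ≡ 33/6. 6⁻¹ ≡ 36 (mod 43), so λ ≡ 33·36 ≡ 27.
  x = λ² - 35 - 35 = 729 - 70 ≡ 14; y = λ·(35 - 14) - 3 ≡ 5. → (14, 5)
4P = (14, 5).
Finally 4P + Q:
(14, 5) + (22, 11). λ = (11 - 5)/(22 - 14) ≡ 6/8 mod 43. 8⁻¹ ≡ 27 (mod 43) since 8·27 = 216 ≡ 1, so λ ≡ 33.
  x = λ² - 14 - 22 = 1089 - 36 ≡ 21; y = λ·(14 - 21) - 5 ≡ 22. → (21, 22)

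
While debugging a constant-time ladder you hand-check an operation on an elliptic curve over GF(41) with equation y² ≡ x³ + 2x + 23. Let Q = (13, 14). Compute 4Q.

Double-and-add on 4 = (100)₂. Start with Q = (13, 14) for the leading 1-bit.
double: tangent at (13, 14): λ = (3·13² + 2)/(2·14) ≡ 17/28. 28⁻¹ ≡ 22 (mod 41), so λ ≡ 17·22 ≡ 5.
  x = λ² - 13 - 13 = 25 - 26 ≡ 40; y = λ·(13 - 40) - 14 ≡ 15. → (40, 15)
double: tangent at (40, 15): λ = (3·40² + 2)/(2·15) ≡ 5/30. 30⁻¹ ≡ 26 (mod 41) since 30·26 = 780 ≡ 1, so λ ≡ 5·26 ≡ 7.
  x = λ² - 40 - 40 = 49 - 80 ≡ 10; y = λ·(40 - 10) - 15 ≡ 31. → (10, 31)

(10, 31)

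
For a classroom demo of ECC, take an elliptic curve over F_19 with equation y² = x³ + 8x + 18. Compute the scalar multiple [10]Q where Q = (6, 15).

(13, 18)

Double-and-add on 10 = (1010)₂. Start with Q = (6, 15) for the leading 1-bit.
double: tangent at (6, 15): λ = (3·6² + 8)/(2·15) ≡ 2/11. 11⁻¹ ≡ 7 (mod 19), so λ ≡ 2·7 ≡ 14.
  x = λ² - 6 - 6 = 196 - 12 ≡ 13; y = λ·(6 - 13) - 15 ≡ 1. → (13, 1)
double: tangent at (13, 1): λ = (3·13² + 8)/(2·1) ≡ 2/2. 2⁻¹ ≡ 10 (mod 19) since 2·10 = 20 ≡ 1, so λ ≡ 2·10 ≡ 1.
  x = λ² - 13 - 13 = 1 - 26 ≡ 13; y = λ·(13 - 13) - 1 ≡ 18. → (13, 18)
add Q: (13, 18) + (6, 15). λ = (15 - 18)/(6 - 13) ≡ 16/12 mod 19. 12⁻¹ ≡ 8 (mod 19) since 12·8 = 96 ≡ 1, so λ ≡ 14.
  x = λ² - 13 - 6 = 196 - 19 ≡ 6; y = λ·(13 - 6) - 18 ≡ 4. → (6, 4)
double: tangent at (6, 4): λ = (3·6² + 8)/(2·4) ≡ 2/8. 8⁻¹ ≡ 12 (mod 19), so λ ≡ 2·12 ≡ 5.
  x = λ² - 6 - 6 = 25 - 12 ≡ 13; y = λ·(6 - 13) - 4 ≡ 18. → (13, 18)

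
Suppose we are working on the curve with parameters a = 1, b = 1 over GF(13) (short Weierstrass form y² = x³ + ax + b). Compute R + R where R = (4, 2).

tangent at (4, 2): λ = (3·4² + 1)/(2·2) ≡ 10/4. 4⁻¹ ≡ 10 (mod 13), so λ ≡ 10·10 ≡ 9.
  x = λ² - 4 - 4 = 81 - 8 ≡ 8; y = λ·(4 - 8) - 2 ≡ 1. → (8, 1)

(8, 1)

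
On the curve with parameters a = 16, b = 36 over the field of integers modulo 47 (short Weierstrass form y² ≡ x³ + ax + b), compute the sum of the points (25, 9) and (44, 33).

(43, 40)

(25, 9) + (44, 33). λ = (33 - 9)/(44 - 25) ≡ 24/19 mod 47. 19⁻¹ ≡ 5 (mod 47), so λ ≡ 26.
  x = λ² - 25 - 44 = 676 - 69 ≡ 43; y = λ·(25 - 43) - 9 ≡ 40. → (43, 40)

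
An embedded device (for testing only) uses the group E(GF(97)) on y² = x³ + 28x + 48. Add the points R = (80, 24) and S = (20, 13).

(80, 24) + (20, 13). λ = (13 - 24)/(20 - 80) ≡ 86/37 mod 97. 37⁻¹ ≡ 21 (mod 97), so λ ≡ 60.
  x = λ² - 80 - 20 = 3600 - 100 ≡ 8; y = λ·(80 - 8) - 24 ≡ 28. → (8, 28)

(8, 28)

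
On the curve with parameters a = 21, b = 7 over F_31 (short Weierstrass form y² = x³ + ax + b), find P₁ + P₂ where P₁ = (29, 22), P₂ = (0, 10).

(7, 1)

(29, 22) + (0, 10). λ = (10 - 22)/(0 - 29) ≡ 19/2 mod 31. 2⁻¹ ≡ 16 (mod 31) since 2·16 = 32 ≡ 1, so λ ≡ 25.
  x = λ² - 29 - 0 = 625 - 29 ≡ 7; y = λ·(29 - 7) - 22 ≡ 1. → (7, 1)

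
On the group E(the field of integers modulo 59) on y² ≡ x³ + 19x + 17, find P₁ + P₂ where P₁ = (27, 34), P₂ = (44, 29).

(27, 34) + (44, 29). λ = (29 - 34)/(44 - 27) ≡ 54/17 mod 59. 17⁻¹ ≡ 7 (mod 59), so λ ≡ 24.
  x = λ² - 27 - 44 = 576 - 71 ≡ 33; y = λ·(27 - 33) - 34 ≡ 58. → (33, 58)

(33, 58)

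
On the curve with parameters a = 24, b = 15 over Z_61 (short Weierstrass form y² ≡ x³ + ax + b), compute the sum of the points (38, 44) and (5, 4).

(38, 44) + (5, 4). λ = (4 - 44)/(5 - 38) ≡ 21/28 mod 61. 28⁻¹ ≡ 24 (mod 61), so λ ≡ 16.
  x = λ² - 38 - 5 = 256 - 43 ≡ 30; y = λ·(38 - 30) - 44 ≡ 23. → (30, 23)

(30, 23)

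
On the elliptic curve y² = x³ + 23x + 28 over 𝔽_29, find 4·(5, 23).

Write G = (5, 23).
Double-and-add on 4 = (100)₂. Start with G = (5, 23) for the leading 1-bit.
double: tangent at (5, 23): λ = (3·5² + 23)/(2·23) ≡ 11/17. 17⁻¹ ≡ 12 (mod 29), so λ ≡ 11·12 ≡ 16.
  x = λ² - 5 - 5 = 256 - 10 ≡ 14; y = λ·(5 - 14) - 23 ≡ 7. → (14, 7)
double: tangent at (14, 7): λ = (3·14² + 23)/(2·7) ≡ 2/14. 14⁻¹ ≡ 27 (mod 29), so λ ≡ 2·27 ≡ 25.
  x = λ² - 14 - 14 = 625 - 28 ≡ 17; y = λ·(14 - 17) - 7 ≡ 5. → (17, 5)

(17, 5)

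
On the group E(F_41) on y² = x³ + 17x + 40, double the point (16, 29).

tangent at (16, 29): λ = (3·16² + 17)/(2·29) ≡ 6/17. 17⁻¹ ≡ 29 (mod 41) since 17·29 = 493 ≡ 1, so λ ≡ 6·29 ≡ 10.
  x = λ² - 16 - 16 = 100 - 32 ≡ 27; y = λ·(16 - 27) - 29 ≡ 25. → (27, 25)

(27, 25)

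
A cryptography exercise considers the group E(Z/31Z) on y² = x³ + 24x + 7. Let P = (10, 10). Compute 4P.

(23, 4)

Double-and-add on 4 = (100)₂. Start with P = (10, 10) for the leading 1-bit.
double: tangent at (10, 10): λ = (3·10² + 24)/(2·10) ≡ 14/20. 20⁻¹ ≡ 14 (mod 31) since 20·14 = 280 ≡ 1, so λ ≡ 14·14 ≡ 10.
  x = λ² - 10 - 10 = 100 - 20 ≡ 18; y = λ·(10 - 18) - 10 ≡ 3. → (18, 3)
double: tangent at (18, 3): λ = (3·18² + 24)/(2·3) ≡ 4/6. 6⁻¹ ≡ 26 (mod 31) since 6·26 = 156 ≡ 1, so λ ≡ 4·26 ≡ 11.
  x = λ² - 18 - 18 = 121 - 36 ≡ 23; y = λ·(18 - 23) - 3 ≡ 4. → (23, 4)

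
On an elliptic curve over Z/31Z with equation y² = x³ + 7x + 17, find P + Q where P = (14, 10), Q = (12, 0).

(14, 10) + (12, 0). λ = (0 - 10)/(12 - 14) ≡ 21/29 mod 31. 29⁻¹ ≡ 15 (mod 31) since 29·15 = 435 ≡ 1, so λ ≡ 5.
  x = λ² - 14 - 12 = 25 - 26 ≡ 30; y = λ·(14 - 30) - 10 ≡ 3. → (30, 3)

(30, 3)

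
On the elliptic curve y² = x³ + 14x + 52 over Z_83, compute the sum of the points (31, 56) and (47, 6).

(42, 51)

(31, 56) + (47, 6). λ = (6 - 56)/(47 - 31) ≡ 33/16 mod 83. 16⁻¹ ≡ 26 (mod 83), so λ ≡ 28.
  x = λ² - 31 - 47 = 784 - 78 ≡ 42; y = λ·(31 - 42) - 56 ≡ 51. → (42, 51)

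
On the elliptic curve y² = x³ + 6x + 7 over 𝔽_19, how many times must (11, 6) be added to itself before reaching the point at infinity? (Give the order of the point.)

2P: tangent at (11, 6): λ = (3·11² + 6)/(2·6) ≡ 8/12. 12⁻¹ ≡ 8 (mod 19), so λ ≡ 8·8 ≡ 7.
  x = λ² - 11 - 11 = 49 - 22 ≡ 8; y = λ·(11 - 8) - 6 ≡ 15. → (8, 15)
3P: (8, 15) + (11, 6). λ = (6 - 15)/(11 - 8) ≡ 10/3 mod 19. 3⁻¹ ≡ 13 (mod 19) since 3·13 = 39 ≡ 1, so λ ≡ 16.
  x = λ² - 8 - 11 = 256 - 19 ≡ 9; y = λ·(8 - 9) - 15 ≡ 7. → (9, 7)
4P: (9, 7) + (11, 6). λ = (6 - 7)/(11 - 9) ≡ 18/2 mod 19. 2⁻¹ ≡ 10 (mod 19), so λ ≡ 9.
  x = λ² - 9 - 11 = 81 - 20 ≡ 4; y = λ·(9 - 4) - 7 ≡ 0. → (4, 0)
5P: (4, 0) + (11, 6). λ = (6 - 0)/(11 - 4) ≡ 6/7 mod 19. 7⁻¹ ≡ 11 (mod 19) since 7·11 = 77 ≡ 1, so λ ≡ 9.
  x = λ² - 4 - 11 = 81 - 15 ≡ 9; y = λ·(4 - 9) - 0 ≡ 12. → (9, 12)
6P: (9, 12) + (11, 6). λ = (6 - 12)/(11 - 9) ≡ 13/2 mod 19. 2⁻¹ ≡ 10 (mod 19) since 2·10 = 20 ≡ 1, so λ ≡ 16.
  x = λ² - 9 - 11 = 256 - 20 ≡ 8; y = λ·(9 - 8) - 12 ≡ 4. → (8, 4)
7P: (8, 4) + (11, 6). λ = (6 - 4)/(11 - 8) ≡ 2/3 mod 19. 3⁻¹ ≡ 13 (mod 19) since 3·13 = 39 ≡ 1, so λ ≡ 7.
  x = λ² - 8 - 11 = 49 - 19 ≡ 11; y = λ·(8 - 11) - 4 ≡ 13. → (11, 13)
8P: (11, 13) + (11, 6): same x and y₁ ≡ -y₂, so the sum is the point at infinity.
8P = the point at infinity, so the order is 8.

8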